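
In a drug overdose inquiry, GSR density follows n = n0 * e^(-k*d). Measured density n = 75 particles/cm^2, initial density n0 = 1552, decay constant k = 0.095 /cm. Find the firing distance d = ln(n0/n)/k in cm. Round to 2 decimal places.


GSR distance calculation:
n0/n = 1552 / 75 = 20.693333
ln(n0/n) = 3.029812
d = 3.029812 / 0.095 = 31.89 cm

31.89


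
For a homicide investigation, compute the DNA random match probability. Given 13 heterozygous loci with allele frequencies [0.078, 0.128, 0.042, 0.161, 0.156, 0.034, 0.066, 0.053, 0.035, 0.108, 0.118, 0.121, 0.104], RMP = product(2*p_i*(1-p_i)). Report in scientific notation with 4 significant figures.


Computing RMP for 13 loci:
Locus 1: 2 * 0.078 * 0.922 = 0.143832
Locus 2: 2 * 0.128 * 0.872 = 0.223232
Locus 3: 2 * 0.042 * 0.958 = 0.080472
Locus 4: 2 * 0.161 * 0.839 = 0.270158
Locus 5: 2 * 0.156 * 0.844 = 0.263328
Locus 6: 2 * 0.034 * 0.966 = 0.065688
Locus 7: 2 * 0.066 * 0.934 = 0.123288
Locus 8: 2 * 0.053 * 0.947 = 0.100382
Locus 9: 2 * 0.035 * 0.965 = 0.06755
Locus 10: 2 * 0.108 * 0.892 = 0.192672
Locus 11: 2 * 0.118 * 0.882 = 0.208152
Locus 12: 2 * 0.121 * 0.879 = 0.212718
Locus 13: 2 * 0.104 * 0.896 = 0.186368
RMP = 1.605e-11

1.605e-11


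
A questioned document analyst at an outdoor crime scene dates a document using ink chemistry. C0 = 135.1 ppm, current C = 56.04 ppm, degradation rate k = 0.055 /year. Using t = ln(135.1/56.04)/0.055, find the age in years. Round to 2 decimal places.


Document age estimation:
C0/C = 135.1 / 56.04 = 2.410778
ln(C0/C) = 0.87995
t = 0.87995 / 0.055 = 16.00 years

16.00


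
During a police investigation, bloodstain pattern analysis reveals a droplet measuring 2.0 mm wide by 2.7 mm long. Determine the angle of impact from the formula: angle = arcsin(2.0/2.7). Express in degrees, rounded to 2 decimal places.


Blood spatter impact angle calculation:
width / length = 2.0 / 2.7 = 0.740741
angle = arcsin(0.740741)
angle = 47.79 degrees

47.79


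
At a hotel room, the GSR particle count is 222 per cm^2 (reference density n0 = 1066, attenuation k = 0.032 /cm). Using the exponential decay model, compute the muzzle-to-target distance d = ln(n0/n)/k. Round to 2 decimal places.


GSR distance calculation:
n0/n = 1066 / 222 = 4.801802
ln(n0/n) = 1.568991
d = 1.568991 / 0.032 = 49.03 cm

49.03


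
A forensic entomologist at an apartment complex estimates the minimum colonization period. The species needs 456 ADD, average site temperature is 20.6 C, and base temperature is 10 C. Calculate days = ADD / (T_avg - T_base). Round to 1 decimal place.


Insect development time:
Effective temperature = avg_temp - T_base = 20.6 - 10 = 10.6 C
Days = ADD / effective_temp = 456 / 10.6 = 43.0 days

43.0


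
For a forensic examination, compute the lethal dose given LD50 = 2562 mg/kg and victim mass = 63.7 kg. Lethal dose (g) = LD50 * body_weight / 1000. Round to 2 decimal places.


Lethal dose calculation:
Lethal dose = LD50 * body_weight / 1000
= 2562 * 63.7 / 1000
= 163199.4 / 1000
= 163.20 g

163.20


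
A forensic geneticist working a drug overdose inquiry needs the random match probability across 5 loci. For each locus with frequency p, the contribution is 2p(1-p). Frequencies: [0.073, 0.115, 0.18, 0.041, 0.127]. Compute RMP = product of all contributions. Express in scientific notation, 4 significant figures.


Computing RMP for 5 loci:
Locus 1: 2 * 0.073 * 0.927 = 0.135342
Locus 2: 2 * 0.115 * 0.885 = 0.20355
Locus 3: 2 * 0.18 * 0.82 = 0.2952
Locus 4: 2 * 0.041 * 0.959 = 0.078638
Locus 5: 2 * 0.127 * 0.873 = 0.221742
RMP = 1.418e-04

1.418e-04


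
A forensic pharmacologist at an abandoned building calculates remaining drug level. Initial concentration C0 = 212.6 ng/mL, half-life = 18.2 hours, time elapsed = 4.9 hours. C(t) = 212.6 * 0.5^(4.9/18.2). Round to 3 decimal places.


Drug concentration decay:
Number of half-lives = t / t_half = 4.9 / 18.2 = 0.269231
Decay factor = 0.5^0.269231 = 0.82976172
C(t) = 212.6 * 0.82976172 = 176.407 ng/mL

176.407


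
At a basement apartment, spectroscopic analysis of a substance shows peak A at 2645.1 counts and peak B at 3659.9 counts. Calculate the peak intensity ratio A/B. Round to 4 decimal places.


Spectral peak ratio:
Peak A = 2645.1 counts
Peak B = 3659.9 counts
Ratio = 2645.1 / 3659.9 = 0.7227

0.7227


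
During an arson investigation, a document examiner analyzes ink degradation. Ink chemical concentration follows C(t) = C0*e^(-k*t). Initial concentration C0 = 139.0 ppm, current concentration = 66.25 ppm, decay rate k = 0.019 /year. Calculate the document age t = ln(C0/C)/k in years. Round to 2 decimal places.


Document age estimation:
C0/C = 139.0 / 66.25 = 2.098113
ln(C0/C) = 0.741038
t = 0.741038 / 0.019 = 39.00 years

39.00


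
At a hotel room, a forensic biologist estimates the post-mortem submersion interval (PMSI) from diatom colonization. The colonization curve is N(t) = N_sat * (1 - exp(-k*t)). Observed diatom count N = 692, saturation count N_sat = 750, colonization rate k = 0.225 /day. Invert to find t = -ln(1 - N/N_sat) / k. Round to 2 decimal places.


PMSI from diatom colonization curve:
N / N_sat = 692 / 750 = 0.922667
1 - N/N_sat = 0.077333
ln(1 - N/N_sat) = -2.559635
t = -ln(1 - N/N_sat) / k = -(-2.559635) / 0.225 = 11.38 days

11.38


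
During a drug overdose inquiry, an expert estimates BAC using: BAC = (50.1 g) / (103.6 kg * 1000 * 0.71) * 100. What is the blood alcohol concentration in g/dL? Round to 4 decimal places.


Applying the Widmark formula:
BAC = (dose_g / (body_wt * 1000 * r)) * 100
Denominator = 103.6 * 1000 * 0.71 = 73556
BAC = (50.1 / 73556) * 100
BAC = 0.0681 g/dL

0.0681


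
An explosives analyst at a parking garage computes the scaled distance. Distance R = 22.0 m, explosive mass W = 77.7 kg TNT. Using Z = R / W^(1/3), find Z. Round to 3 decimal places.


Scaled distance calculation:
W^(1/3) = 77.7^(1/3) = 4.267174
Z = R / W^(1/3) = 22.0 / 4.267174
Z = 5.156 m/kg^(1/3)

5.156


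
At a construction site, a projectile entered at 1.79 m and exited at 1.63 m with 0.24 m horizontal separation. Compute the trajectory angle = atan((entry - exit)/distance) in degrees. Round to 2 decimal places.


Bullet trajectory angle:
Height difference = 1.79 - 1.63 = 0.16 m
angle = atan(0.16 / 0.24)
angle = atan(0.666667)
angle = 33.69 degrees

33.69


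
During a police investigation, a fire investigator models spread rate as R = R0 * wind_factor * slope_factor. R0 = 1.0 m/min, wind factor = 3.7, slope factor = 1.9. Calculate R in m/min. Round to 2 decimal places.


Fire spread rate calculation:
R = R0 * wind_factor * slope_factor
= 1.0 * 3.7 * 1.9
= 3.7 * 1.9
= 7.03 m/min

7.03


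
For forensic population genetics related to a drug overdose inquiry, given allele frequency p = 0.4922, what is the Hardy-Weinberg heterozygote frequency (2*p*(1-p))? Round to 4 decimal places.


Hardy-Weinberg heterozygote frequency:
q = 1 - p = 1 - 0.4922 = 0.5078
2pq = 2 * 0.4922 * 0.5078 = 0.4999

0.4999


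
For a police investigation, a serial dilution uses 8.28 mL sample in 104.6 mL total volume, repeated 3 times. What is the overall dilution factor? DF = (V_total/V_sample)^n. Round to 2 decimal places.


Dilution factor calculation:
Single dilution = V_total / V_sample = 104.6 / 8.28 ≈ 12.63285
Number of dilutions = 3
Total DF = (104.6 / 8.28)^3 (full precision, rounded at the end) = 2016.06

2016.06


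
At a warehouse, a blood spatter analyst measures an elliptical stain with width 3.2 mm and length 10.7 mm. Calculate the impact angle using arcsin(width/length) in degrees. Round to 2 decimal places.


Blood spatter impact angle calculation:
width / length = 3.2 / 10.7 = 0.299065
angle = arcsin(0.299065)
angle = 17.40 degrees

17.40


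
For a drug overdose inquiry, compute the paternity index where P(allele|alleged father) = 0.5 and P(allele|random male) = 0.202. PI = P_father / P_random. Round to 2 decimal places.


Paternity Index calculation:
PI = P(allele|father) / P(allele|random)
PI = 0.5 / 0.202
PI = 2.48

2.48


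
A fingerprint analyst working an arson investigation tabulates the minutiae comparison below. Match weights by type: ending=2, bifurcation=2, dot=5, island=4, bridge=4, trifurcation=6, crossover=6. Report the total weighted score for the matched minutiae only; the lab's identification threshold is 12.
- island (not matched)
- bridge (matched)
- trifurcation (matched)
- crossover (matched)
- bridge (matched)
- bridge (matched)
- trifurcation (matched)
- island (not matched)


Weighted minutiae match score:
  island: not matched, +0
  bridge: matched, +4 (running total 4)
  trifurcation: matched, +6 (running total 10)
  crossover: matched, +6 (running total 16)
  bridge: matched, +4 (running total 20)
  bridge: matched, +4 (running total 24)
  trifurcation: matched, +6 (running total 30)
  island: not matched, +0
Total score = 30
Threshold = 12; verdict = identification

30


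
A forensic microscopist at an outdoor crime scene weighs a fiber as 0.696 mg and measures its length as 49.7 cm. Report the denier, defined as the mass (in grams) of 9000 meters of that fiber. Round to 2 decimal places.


Denier calculation:
Mass in grams = 0.696 mg / 1000 = 0.000696 g
Length in meters = 49.7 cm / 100 = 0.497 m
Linear density = mass / length = 0.000696 / 0.497 = 0.0014004 g/m
Denier = (g/m) * 9000 = 0.0014004 * 9000 = 12.60

12.60


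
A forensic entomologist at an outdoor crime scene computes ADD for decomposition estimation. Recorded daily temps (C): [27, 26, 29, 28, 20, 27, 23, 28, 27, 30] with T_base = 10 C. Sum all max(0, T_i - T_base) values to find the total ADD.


Computing ADD day by day:
Day 1: max(0, 27 - 10) = 17
Day 2: max(0, 26 - 10) = 16
Day 3: max(0, 29 - 10) = 19
Day 4: max(0, 28 - 10) = 18
Day 5: max(0, 20 - 10) = 10
Day 6: max(0, 27 - 10) = 17
Day 7: max(0, 23 - 10) = 13
Day 8: max(0, 28 - 10) = 18
Day 9: max(0, 27 - 10) = 17
Day 10: max(0, 30 - 10) = 20
Total ADD = 165

165


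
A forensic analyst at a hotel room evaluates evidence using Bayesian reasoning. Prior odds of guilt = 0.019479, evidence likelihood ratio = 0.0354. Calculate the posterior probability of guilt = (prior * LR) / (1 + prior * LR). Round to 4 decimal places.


Bayesian evidence evaluation:
Posterior odds = prior_odds * LR = 0.019479 * 0.0354 = 0.0006895566
Posterior probability = posterior_odds / (1 + posterior_odds)
= 0.0006895566 / (1 + 0.0006895566)
= 0.0006895566 / 1.0006895566
= 0.0007

0.0007


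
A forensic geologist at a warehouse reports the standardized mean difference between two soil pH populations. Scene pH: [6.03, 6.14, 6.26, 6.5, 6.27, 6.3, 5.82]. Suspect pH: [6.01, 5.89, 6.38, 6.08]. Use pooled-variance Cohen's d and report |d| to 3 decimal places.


Pooled-variance Cohen's d for soil pH comparison:
Scene mean = 43.32 / 7 = 6.188571
Suspect mean = 24.36 / 4 = 6.09
Scene sample variance s_s^2 = 0.047414
Suspect sample variance s_c^2 = 0.043533
Pooled variance = ((n_s-1)*s_s^2 + (n_c-1)*s_c^2) / (n_s + n_c - 2) = 0.046121
Pooled SD = sqrt(0.046121) = 0.214758
Mean difference = 0.098571
|d| = |0.098571| / 0.214758 = 0.459

0.459


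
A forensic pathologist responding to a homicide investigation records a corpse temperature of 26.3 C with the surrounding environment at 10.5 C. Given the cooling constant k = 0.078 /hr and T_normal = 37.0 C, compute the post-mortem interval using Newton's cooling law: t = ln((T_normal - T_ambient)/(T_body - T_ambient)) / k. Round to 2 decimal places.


Using Newton's law of cooling:
t = ln((T_normal - T_ambient) / (T_body - T_ambient)) / k
T_normal - T_ambient = 26.5
T_body - T_ambient = 15.8
Ratio = 1.677215
ln(ratio) = 0.517135
t = 0.517135 / 0.078 = 6.63 hours

6.63


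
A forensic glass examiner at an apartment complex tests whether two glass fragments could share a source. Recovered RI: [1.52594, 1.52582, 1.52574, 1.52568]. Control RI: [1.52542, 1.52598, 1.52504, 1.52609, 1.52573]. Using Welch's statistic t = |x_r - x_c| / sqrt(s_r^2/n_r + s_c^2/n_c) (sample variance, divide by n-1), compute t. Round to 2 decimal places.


Welch's t-criterion for glass RI comparison:
Recovered mean = sum / n_r = 6.10318 / 4 = 1.525795
Control mean = sum / n_c = 7.62826 / 5 = 1.525652
Recovered sample variance s_r^2 = 1.26333e-08
Control sample variance s_c^2 = 1.8347e-07
Welch SE (unpooled) = sqrt(s_r^2/n_r + s_c^2/n_c) = sqrt(3.15833e-09 + 3.6694e-08) = sqrt(3.98523e-08) = 0.00019963
|mean_r - mean_c| = 0.000143
t = 0.000143 / 0.00019963 = 0.72

0.72


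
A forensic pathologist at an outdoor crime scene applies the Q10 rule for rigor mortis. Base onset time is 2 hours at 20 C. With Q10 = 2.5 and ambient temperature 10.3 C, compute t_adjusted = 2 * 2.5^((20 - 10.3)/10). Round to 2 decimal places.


Rigor mortis time adjustment:
Exponent = (T_ref - T_actual) / 10 = (20 - 10.3) / 10 = 0.97
Q10 factor = 2.5^0.97 = 2.43221
t_adjusted = 2 * 2.43221 = 4.86 hours

4.86


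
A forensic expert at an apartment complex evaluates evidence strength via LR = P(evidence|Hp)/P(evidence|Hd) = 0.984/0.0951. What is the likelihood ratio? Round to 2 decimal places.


Likelihood ratio calculation:
LR = P(E|Hp) / P(E|Hd)
LR = 0.984 / 0.0951
LR = 10.35

10.35


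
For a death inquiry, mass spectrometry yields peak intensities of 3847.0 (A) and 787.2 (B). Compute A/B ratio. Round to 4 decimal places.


Spectral peak ratio:
Peak A = 3847.0 counts
Peak B = 787.2 counts
Ratio = 3847.0 / 787.2 = 4.8869

4.8869


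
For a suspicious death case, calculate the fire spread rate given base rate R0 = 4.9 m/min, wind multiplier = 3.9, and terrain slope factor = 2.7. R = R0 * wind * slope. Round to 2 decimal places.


Fire spread rate calculation:
R = R0 * wind_factor * slope_factor
= 4.9 * 3.9 * 2.7
= 19.11 * 2.7
= 51.60 m/min

51.60


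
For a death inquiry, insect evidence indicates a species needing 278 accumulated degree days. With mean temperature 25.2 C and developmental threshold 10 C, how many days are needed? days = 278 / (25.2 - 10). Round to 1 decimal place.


Insect development time:
Effective temperature = avg_temp - T_base = 25.2 - 10 = 15.2 C
Days = ADD / effective_temp = 278 / 15.2 = 18.3 days

18.3


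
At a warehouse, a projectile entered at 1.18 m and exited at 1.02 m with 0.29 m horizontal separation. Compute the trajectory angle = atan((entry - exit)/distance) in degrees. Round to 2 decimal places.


Bullet trajectory angle:
Height difference = 1.18 - 1.02 = 0.16 m
angle = atan(0.16 / 0.29)
angle = atan(0.551724)
angle = 28.89 degrees

28.89


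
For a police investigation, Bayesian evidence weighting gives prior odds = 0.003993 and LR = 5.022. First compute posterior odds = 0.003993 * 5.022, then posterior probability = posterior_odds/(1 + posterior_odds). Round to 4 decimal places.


Bayesian evidence evaluation:
Posterior odds = prior_odds * LR = 0.003993 * 5.022 = 0.02005285
Posterior probability = posterior_odds / (1 + posterior_odds)
= 0.02005285 / (1 + 0.02005285)
= 0.02005285 / 1.02005285
= 0.0197

0.0197


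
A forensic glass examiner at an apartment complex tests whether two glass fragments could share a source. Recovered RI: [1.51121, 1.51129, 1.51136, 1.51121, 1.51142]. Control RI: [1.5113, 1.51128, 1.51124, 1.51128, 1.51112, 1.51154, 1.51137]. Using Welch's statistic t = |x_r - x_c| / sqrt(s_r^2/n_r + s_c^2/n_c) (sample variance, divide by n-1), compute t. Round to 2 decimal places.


Welch's t-criterion for glass RI comparison:
Recovered mean = sum / n_r = 7.55649 / 5 = 1.511298
Control mean = sum / n_c = 10.57913 / 7 = 1.5113043
Recovered sample variance s_r^2 = 8.57e-09
Control sample variance s_c^2 = 1.65286e-08
Welch SE (unpooled) = sqrt(s_r^2/n_r + s_c^2/n_c) = sqrt(1.714e-09 + 2.36122e-09) = sqrt(4.07522e-09) = 6.38374e-05
|mean_r - mean_c| = 6.28571e-06
t = 6.28571e-06 / 6.38374e-05 = 0.10

0.10


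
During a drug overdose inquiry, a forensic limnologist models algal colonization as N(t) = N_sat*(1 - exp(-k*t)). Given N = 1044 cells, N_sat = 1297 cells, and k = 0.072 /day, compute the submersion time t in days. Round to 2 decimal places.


PMSI from diatom colonization curve:
N / N_sat = 1044 / 1297 = 0.804934
1 - N/N_sat = 0.195066
ln(1 - N/N_sat) = -1.634417
t = -ln(1 - N/N_sat) / k = -(-1.634417) / 0.072 = 22.70 days

22.70


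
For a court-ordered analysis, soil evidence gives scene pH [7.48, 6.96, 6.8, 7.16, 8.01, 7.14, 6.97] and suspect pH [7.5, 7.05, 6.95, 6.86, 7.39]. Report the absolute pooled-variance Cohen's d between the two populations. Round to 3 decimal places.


Pooled-variance Cohen's d for soil pH comparison:
Scene mean = 50.52 / 7 = 7.217143
Suspect mean = 35.75 / 5 = 7.15
Scene sample variance s_s^2 = 0.168024
Suspect sample variance s_c^2 = 0.07855
Pooled variance = ((n_s-1)*s_s^2 + (n_c-1)*s_c^2) / (n_s + n_c - 2) = 0.132234
Pooled SD = sqrt(0.132234) = 0.36364
Mean difference = 0.067143
|d| = |0.067143| / 0.36364 = 0.185

0.185


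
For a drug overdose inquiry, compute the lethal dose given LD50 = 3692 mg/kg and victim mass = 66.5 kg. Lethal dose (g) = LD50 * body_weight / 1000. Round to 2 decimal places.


Lethal dose calculation:
Lethal dose = LD50 * body_weight / 1000
= 3692 * 66.5 / 1000
= 245518 / 1000
= 245.52 g

245.52


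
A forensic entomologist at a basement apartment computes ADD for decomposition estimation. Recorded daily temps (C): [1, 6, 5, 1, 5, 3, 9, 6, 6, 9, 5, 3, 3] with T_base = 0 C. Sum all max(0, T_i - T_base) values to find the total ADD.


Computing ADD day by day:
Day 1: max(0, 1 - 0) = 1
Day 2: max(0, 6 - 0) = 6
Day 3: max(0, 5 - 0) = 5
Day 4: max(0, 1 - 0) = 1
Day 5: max(0, 5 - 0) = 5
Day 6: max(0, 3 - 0) = 3
Day 7: max(0, 9 - 0) = 9
Day 8: max(0, 6 - 0) = 6
Day 9: max(0, 6 - 0) = 6
Day 10: max(0, 9 - 0) = 9
Day 11: max(0, 5 - 0) = 5
Day 12: max(0, 3 - 0) = 3
Day 13: max(0, 3 - 0) = 3
Total ADD = 62

62


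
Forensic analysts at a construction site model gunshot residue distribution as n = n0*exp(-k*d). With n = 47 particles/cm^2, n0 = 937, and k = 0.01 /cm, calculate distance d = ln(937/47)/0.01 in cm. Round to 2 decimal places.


GSR distance calculation:
n0/n = 937 / 47 = 19.93617
ln(n0/n) = 2.992536
d = 2.992536 / 0.01 = 299.25 cm

299.25


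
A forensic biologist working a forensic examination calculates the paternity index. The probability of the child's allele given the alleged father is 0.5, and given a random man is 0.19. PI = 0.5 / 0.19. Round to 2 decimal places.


Paternity Index calculation:
PI = P(allele|father) / P(allele|random)
PI = 0.5 / 0.19
PI = 2.63

2.63


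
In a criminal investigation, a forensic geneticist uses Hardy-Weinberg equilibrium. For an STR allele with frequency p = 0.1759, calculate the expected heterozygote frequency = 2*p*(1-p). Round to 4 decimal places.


Hardy-Weinberg heterozygote frequency:
q = 1 - p = 1 - 0.1759 = 0.8241
2pq = 2 * 0.1759 * 0.8241 = 0.2899

0.2899


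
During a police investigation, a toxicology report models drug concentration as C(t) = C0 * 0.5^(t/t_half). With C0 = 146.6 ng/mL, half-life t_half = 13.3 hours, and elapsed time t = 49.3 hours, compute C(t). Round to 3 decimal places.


Drug concentration decay:
Number of half-lives = t / t_half = 49.3 / 13.3 = 3.706767
Decay factor = 0.5^3.706767 = 0.07658645
C(t) = 146.6 * 0.07658645 = 11.228 ng/mL

11.228


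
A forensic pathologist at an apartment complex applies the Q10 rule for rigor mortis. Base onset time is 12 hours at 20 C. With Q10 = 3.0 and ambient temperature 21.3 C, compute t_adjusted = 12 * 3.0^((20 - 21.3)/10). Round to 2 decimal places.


Rigor mortis time adjustment:
Exponent = (T_ref - T_actual) / 10 = (20 - 21.3) / 10 = -0.13
Q10 factor = 3.0^-0.13 = 0.86691
t_adjusted = 12 * 0.86691 = 10.40 hours

10.40


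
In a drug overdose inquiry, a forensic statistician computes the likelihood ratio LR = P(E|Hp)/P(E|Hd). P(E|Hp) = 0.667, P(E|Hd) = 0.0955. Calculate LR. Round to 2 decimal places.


Likelihood ratio calculation:
LR = P(E|Hp) / P(E|Hd)
LR = 0.667 / 0.0955
LR = 6.98

6.98


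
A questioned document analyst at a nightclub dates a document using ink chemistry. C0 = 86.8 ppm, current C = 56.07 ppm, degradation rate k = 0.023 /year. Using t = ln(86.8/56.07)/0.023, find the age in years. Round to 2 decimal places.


Document age estimation:
C0/C = 86.8 / 56.07 = 1.548065
ln(C0/C) = 0.437006
t = 0.437006 / 0.023 = 19.00 years

19.00


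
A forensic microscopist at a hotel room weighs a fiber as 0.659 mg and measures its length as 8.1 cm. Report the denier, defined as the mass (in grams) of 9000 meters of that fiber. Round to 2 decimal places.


Denier calculation:
Mass in grams = 0.659 mg / 1000 = 0.000659 g
Length in meters = 8.1 cm / 100 = 0.081 m
Linear density = mass / length = 0.000659 / 0.081 = 0.0081358 g/m
Denier = (g/m) * 9000 = 0.0081358 * 9000 = 73.22

73.22


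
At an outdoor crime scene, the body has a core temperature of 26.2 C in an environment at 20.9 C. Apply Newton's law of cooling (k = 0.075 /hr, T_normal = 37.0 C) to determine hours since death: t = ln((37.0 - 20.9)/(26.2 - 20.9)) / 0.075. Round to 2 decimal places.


Using Newton's law of cooling:
t = ln((T_normal - T_ambient) / (T_body - T_ambient)) / k
T_normal - T_ambient = 16.1
T_body - T_ambient = 5.3
Ratio = 3.037736
ln(ratio) = 1.111113
t = 1.111113 / 0.075 = 14.81 hours

14.81


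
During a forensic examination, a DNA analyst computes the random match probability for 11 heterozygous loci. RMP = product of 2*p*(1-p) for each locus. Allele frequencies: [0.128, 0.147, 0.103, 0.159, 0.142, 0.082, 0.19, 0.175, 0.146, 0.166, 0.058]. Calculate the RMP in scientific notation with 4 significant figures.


Computing RMP for 11 loci:
Locus 1: 2 * 0.128 * 0.872 = 0.223232
Locus 2: 2 * 0.147 * 0.853 = 0.250782
Locus 3: 2 * 0.103 * 0.897 = 0.184782
Locus 4: 2 * 0.159 * 0.841 = 0.267438
Locus 5: 2 * 0.142 * 0.858 = 0.243672
Locus 6: 2 * 0.082 * 0.918 = 0.150552
Locus 7: 2 * 0.19 * 0.81 = 0.3078
Locus 8: 2 * 0.175 * 0.825 = 0.28875
Locus 9: 2 * 0.146 * 0.854 = 0.249368
Locus 10: 2 * 0.166 * 0.834 = 0.276888
Locus 11: 2 * 0.058 * 0.942 = 0.109272
RMP = 6.806e-08

6.806e-08


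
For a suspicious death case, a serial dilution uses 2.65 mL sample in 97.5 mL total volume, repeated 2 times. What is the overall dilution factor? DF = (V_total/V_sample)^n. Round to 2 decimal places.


Dilution factor calculation:
Single dilution = V_total / V_sample = 97.5 / 2.65 ≈ 36.792453
Number of dilutions = 2
Total DF = (97.5 / 2.65)^2 (full precision, rounded at the end) = 1353.68

1353.68


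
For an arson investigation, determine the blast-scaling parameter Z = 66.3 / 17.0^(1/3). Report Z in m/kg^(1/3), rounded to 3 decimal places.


Scaled distance calculation:
W^(1/3) = 17.0^(1/3) = 2.571282
Z = R / W^(1/3) = 66.3 / 2.571282
Z = 25.785 m/kg^(1/3)

25.785


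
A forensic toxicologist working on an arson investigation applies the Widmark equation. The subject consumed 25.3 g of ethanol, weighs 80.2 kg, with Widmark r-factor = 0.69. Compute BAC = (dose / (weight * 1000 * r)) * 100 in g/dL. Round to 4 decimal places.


Applying the Widmark formula:
BAC = (dose_g / (body_wt * 1000 * r)) * 100
Denominator = 80.2 * 1000 * 0.69 = 55338
BAC = (25.3 / 55338) * 100
BAC = 0.0457 g/dL

0.0457


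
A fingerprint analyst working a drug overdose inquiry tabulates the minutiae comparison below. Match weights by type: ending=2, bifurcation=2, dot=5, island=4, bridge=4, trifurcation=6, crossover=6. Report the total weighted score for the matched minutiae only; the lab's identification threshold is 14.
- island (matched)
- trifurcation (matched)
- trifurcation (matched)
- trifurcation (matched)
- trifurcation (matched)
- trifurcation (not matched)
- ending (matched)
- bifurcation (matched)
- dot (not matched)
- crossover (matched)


Weighted minutiae match score:
  island: matched, +4 (running total 4)
  trifurcation: matched, +6 (running total 10)
  trifurcation: matched, +6 (running total 16)
  trifurcation: matched, +6 (running total 22)
  trifurcation: matched, +6 (running total 28)
  trifurcation: not matched, +0
  ending: matched, +2 (running total 30)
  bifurcation: matched, +2 (running total 32)
  dot: not matched, +0
  crossover: matched, +6 (running total 38)
Total score = 38
Threshold = 14; verdict = identification

38


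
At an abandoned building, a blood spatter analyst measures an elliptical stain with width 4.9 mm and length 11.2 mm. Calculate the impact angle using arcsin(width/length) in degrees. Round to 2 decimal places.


Blood spatter impact angle calculation:
width / length = 4.9 / 11.2 = 0.4375
angle = arcsin(0.4375)
angle = 25.94 degrees

25.94


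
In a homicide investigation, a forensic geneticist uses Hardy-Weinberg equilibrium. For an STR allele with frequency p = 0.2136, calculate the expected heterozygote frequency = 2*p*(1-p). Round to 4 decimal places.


Hardy-Weinberg heterozygote frequency:
q = 1 - p = 1 - 0.2136 = 0.7864
2pq = 2 * 0.2136 * 0.7864 = 0.3360

0.3360


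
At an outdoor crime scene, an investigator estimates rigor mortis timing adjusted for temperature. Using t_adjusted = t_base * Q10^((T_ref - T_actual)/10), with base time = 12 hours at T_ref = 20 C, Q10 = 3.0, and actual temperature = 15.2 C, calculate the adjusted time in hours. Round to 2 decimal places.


Rigor mortis time adjustment:
Exponent = (T_ref - T_actual) / 10 = (20 - 15.2) / 10 = 0.48
Q10 factor = 3.0^0.48 = 1.69441
t_adjusted = 12 * 1.69441 = 20.33 hours

20.33


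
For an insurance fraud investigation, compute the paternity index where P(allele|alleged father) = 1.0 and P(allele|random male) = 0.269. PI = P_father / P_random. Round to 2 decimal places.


Paternity Index calculation:
PI = P(allele|father) / P(allele|random)
PI = 1.0 / 0.269
PI = 3.72

3.72


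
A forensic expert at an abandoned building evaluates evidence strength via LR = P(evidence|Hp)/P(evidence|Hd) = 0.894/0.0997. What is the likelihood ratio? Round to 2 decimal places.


Likelihood ratio calculation:
LR = P(E|Hp) / P(E|Hd)
LR = 0.894 / 0.0997
LR = 8.97

8.97


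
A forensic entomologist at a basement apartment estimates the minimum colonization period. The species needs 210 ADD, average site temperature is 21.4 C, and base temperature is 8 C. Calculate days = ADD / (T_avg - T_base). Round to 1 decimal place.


Insect development time:
Effective temperature = avg_temp - T_base = 21.4 - 8 = 13.4 C
Days = ADD / effective_temp = 210 / 13.4 = 15.7 days

15.7


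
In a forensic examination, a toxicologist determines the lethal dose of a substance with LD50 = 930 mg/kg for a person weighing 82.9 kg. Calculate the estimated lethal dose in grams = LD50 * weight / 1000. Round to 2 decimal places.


Lethal dose calculation:
Lethal dose = LD50 * body_weight / 1000
= 930 * 82.9 / 1000
= 77097 / 1000
= 77.10 g

77.10


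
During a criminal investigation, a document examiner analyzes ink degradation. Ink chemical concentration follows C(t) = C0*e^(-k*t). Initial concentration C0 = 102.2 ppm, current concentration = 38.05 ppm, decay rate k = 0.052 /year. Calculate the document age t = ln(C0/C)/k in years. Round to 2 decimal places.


Document age estimation:
C0/C = 102.2 / 38.05 = 2.68594
ln(C0/C) = 0.988031
t = 0.988031 / 0.052 = 19.00 years

19.00


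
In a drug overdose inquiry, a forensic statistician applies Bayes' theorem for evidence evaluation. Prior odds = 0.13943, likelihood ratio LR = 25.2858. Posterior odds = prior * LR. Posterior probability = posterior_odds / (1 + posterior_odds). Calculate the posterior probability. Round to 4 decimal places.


Bayesian evidence evaluation:
Posterior odds = prior_odds * LR = 0.13943 * 25.2858 = 3.525599
Posterior probability = posterior_odds / (1 + posterior_odds)
= 3.525599 / (1 + 3.525599)
= 3.525599 / 4.525599
= 0.7790

0.7790


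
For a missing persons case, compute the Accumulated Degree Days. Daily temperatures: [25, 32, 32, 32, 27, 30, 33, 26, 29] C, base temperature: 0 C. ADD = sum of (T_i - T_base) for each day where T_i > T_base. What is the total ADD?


Computing ADD day by day:
Day 1: max(0, 25 - 0) = 25
Day 2: max(0, 32 - 0) = 32
Day 3: max(0, 32 - 0) = 32
Day 4: max(0, 32 - 0) = 32
Day 5: max(0, 27 - 0) = 27
Day 6: max(0, 30 - 0) = 30
Day 7: max(0, 33 - 0) = 33
Day 8: max(0, 26 - 0) = 26
Day 9: max(0, 29 - 0) = 29
Total ADD = 266

266


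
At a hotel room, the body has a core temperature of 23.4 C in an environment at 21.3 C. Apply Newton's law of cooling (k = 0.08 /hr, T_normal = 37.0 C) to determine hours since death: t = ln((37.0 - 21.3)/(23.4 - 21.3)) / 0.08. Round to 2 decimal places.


Using Newton's law of cooling:
t = ln((T_normal - T_ambient) / (T_body - T_ambient)) / k
T_normal - T_ambient = 15.7
T_body - T_ambient = 2.1
Ratio = 7.47619
ln(ratio) = 2.011723
t = 2.011723 / 0.08 = 25.15 hours

25.15


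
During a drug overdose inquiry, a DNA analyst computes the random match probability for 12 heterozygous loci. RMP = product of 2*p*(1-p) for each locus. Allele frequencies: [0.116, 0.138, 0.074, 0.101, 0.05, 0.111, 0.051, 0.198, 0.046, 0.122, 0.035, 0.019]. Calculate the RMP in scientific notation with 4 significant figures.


Computing RMP for 12 loci:
Locus 1: 2 * 0.116 * 0.884 = 0.205088
Locus 2: 2 * 0.138 * 0.862 = 0.237912
Locus 3: 2 * 0.074 * 0.926 = 0.137048
Locus 4: 2 * 0.101 * 0.899 = 0.181598
Locus 5: 2 * 0.05 * 0.95 = 0.095
Locus 6: 2 * 0.111 * 0.889 = 0.197358
Locus 7: 2 * 0.051 * 0.949 = 0.096798
Locus 8: 2 * 0.198 * 0.802 = 0.317592
Locus 9: 2 * 0.046 * 0.954 = 0.087768
Locus 10: 2 * 0.122 * 0.878 = 0.214232
Locus 11: 2 * 0.035 * 0.965 = 0.06755
Locus 12: 2 * 0.019 * 0.981 = 0.037278
RMP = 3.314e-11

3.314e-11


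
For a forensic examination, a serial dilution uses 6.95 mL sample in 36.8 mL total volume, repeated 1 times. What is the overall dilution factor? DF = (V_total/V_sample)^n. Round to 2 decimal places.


Dilution factor calculation:
Single dilution = V_total / V_sample = 36.8 / 6.95 ≈ 5.294964
Number of dilutions = 1
Total DF = (36.8 / 6.95)^1 (full precision, rounded at the end) = 5.29

5.29


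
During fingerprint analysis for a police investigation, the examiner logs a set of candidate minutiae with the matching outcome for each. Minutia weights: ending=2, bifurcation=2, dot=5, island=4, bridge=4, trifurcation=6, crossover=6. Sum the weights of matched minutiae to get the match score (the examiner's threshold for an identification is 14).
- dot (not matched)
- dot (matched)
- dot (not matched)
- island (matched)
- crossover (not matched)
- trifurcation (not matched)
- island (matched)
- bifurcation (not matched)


Weighted minutiae match score:
  dot: not matched, +0
  dot: matched, +5 (running total 5)
  dot: not matched, +0
  island: matched, +4 (running total 9)
  crossover: not matched, +0
  trifurcation: not matched, +0
  island: matched, +4 (running total 13)
  bifurcation: not matched, +0
Total score = 13
Threshold = 14; verdict = inconclusive

13


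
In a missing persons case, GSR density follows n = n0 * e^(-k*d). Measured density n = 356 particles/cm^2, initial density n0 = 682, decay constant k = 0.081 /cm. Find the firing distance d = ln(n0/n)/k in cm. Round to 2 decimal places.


GSR distance calculation:
n0/n = 682 / 356 = 1.91573
ln(n0/n) = 0.650099
d = 0.650099 / 0.081 = 8.03 cm

8.03


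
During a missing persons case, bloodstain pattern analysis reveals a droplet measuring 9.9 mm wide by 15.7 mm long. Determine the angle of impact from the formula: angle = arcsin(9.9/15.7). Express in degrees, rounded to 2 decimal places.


Blood spatter impact angle calculation:
width / length = 9.9 / 15.7 = 0.630573
angle = arcsin(0.630573)
angle = 39.09 degrees

39.09


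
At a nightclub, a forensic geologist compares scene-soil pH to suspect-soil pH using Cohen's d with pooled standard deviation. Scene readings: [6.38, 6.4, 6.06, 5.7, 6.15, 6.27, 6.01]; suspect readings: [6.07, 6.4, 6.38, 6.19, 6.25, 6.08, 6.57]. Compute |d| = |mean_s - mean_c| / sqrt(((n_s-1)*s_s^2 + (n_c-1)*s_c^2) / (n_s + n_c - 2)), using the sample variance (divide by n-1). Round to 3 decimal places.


Pooled-variance Cohen's d for soil pH comparison:
Scene mean = 42.97 / 7 = 6.138571
Suspect mean = 43.94 / 7 = 6.277143
Scene sample variance s_s^2 = 0.059848
Suspect sample variance s_c^2 = 0.03359
Pooled variance = ((n_s-1)*s_s^2 + (n_c-1)*s_c^2) / (n_s + n_c - 2) = 0.046719
Pooled SD = sqrt(0.046719) = 0.216146
Mean difference = -0.138571
|d| = |-0.138571| / 0.216146 = 0.641

0.641


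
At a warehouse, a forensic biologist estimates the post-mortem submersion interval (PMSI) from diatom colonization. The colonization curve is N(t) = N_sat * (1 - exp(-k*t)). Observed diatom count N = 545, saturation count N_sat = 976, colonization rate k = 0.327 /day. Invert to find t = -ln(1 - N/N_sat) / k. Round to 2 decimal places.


PMSI from diatom colonization curve:
N / N_sat = 545 / 976 = 0.558402
1 - N/N_sat = 0.441598
ln(1 - N/N_sat) = -0.817355
t = -ln(1 - N/N_sat) / k = -(-0.817355) / 0.327 = 2.50 days

2.50


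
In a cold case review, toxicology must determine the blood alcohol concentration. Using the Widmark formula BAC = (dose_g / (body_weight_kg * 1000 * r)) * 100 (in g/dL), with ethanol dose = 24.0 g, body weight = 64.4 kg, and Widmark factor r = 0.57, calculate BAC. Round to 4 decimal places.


Applying the Widmark formula:
BAC = (dose_g / (body_wt * 1000 * r)) * 100
Denominator = 64.4 * 1000 * 0.57 = 36708
BAC = (24.0 / 36708) * 100
BAC = 0.0654 g/dL

0.0654


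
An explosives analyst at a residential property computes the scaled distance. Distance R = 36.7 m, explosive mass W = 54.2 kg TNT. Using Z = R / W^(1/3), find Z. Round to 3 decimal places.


Scaled distance calculation:
W^(1/3) = 54.2^(1/3) = 3.784424
Z = R / W^(1/3) = 36.7 / 3.784424
Z = 9.698 m/kg^(1/3)

9.698


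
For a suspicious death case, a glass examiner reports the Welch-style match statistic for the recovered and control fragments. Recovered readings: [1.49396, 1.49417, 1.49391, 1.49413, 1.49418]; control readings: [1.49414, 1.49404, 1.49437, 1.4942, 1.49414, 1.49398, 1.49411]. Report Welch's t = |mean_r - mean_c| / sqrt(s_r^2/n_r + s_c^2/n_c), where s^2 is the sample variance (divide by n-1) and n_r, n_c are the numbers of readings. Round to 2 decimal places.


Welch's t-criterion for glass RI comparison:
Recovered mean = sum / n_r = 7.47035 / 5 = 1.49407
Control mean = sum / n_c = 10.45898 / 7 = 1.49414
Recovered sample variance s_r^2 = 1.585e-08
Control sample variance s_c^2 = 1.55e-08
Welch SE (unpooled) = sqrt(s_r^2/n_r + s_c^2/n_c) = sqrt(3.17e-09 + 2.21429e-09) = sqrt(5.38429e-09) = 7.33777e-05
|mean_r - mean_c| = 7e-05
t = 7e-05 / 7.33777e-05 = 0.95

0.95


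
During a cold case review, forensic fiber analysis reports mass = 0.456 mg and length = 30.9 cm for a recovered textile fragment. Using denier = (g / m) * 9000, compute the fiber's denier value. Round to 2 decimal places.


Denier calculation:
Mass in grams = 0.456 mg / 1000 = 0.000456 g
Length in meters = 30.9 cm / 100 = 0.309 m
Linear density = mass / length = 0.000456 / 0.309 = 0.00147573 g/m
Denier = (g/m) * 9000 = 0.00147573 * 9000 = 13.28

13.28


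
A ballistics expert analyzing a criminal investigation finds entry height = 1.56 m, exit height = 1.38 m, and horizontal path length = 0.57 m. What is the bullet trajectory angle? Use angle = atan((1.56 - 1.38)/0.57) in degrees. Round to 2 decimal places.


Bullet trajectory angle:
Height difference = 1.56 - 1.38 = 0.18 m
angle = atan(0.18 / 0.57)
angle = atan(0.315789)
angle = 17.53 degrees

17.53


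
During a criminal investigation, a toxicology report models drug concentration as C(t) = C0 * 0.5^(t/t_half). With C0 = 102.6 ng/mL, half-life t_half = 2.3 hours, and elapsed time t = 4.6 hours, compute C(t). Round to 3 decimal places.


Drug concentration decay:
Number of half-lives = t / t_half = 4.6 / 2.3 = 2
Decay factor = 0.5^2 = 0.25
C(t) = 102.6 * 0.25 = 25.650 ng/mL

25.650


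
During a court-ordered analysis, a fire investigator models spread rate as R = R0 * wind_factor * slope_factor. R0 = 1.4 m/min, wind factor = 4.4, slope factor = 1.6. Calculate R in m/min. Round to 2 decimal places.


Fire spread rate calculation:
R = R0 * wind_factor * slope_factor
= 1.4 * 4.4 * 1.6
= 6.16 * 1.6
= 9.86 m/min

9.86


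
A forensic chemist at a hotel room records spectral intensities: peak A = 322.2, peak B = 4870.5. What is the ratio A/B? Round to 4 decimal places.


Spectral peak ratio:
Peak A = 322.2 counts
Peak B = 4870.5 counts
Ratio = 322.2 / 4870.5 = 0.0662

0.0662


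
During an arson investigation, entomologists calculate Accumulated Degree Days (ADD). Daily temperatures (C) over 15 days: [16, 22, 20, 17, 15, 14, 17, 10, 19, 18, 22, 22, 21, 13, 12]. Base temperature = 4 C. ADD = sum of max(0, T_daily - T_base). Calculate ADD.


Computing ADD day by day:
Day 1: max(0, 16 - 4) = 12
Day 2: max(0, 22 - 4) = 18
Day 3: max(0, 20 - 4) = 16
Day 4: max(0, 17 - 4) = 13
Day 5: max(0, 15 - 4) = 11
Day 6: max(0, 14 - 4) = 10
Day 7: max(0, 17 - 4) = 13
Day 8: max(0, 10 - 4) = 6
Day 9: max(0, 19 - 4) = 15
Day 10: max(0, 18 - 4) = 14
Day 11: max(0, 22 - 4) = 18
Day 12: max(0, 22 - 4) = 18
Day 13: max(0, 21 - 4) = 17
Day 14: max(0, 13 - 4) = 9
Day 15: max(0, 12 - 4) = 8
Total ADD = 198

198


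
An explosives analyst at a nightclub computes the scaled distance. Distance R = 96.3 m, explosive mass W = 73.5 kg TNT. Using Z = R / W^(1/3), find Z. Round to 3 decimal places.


Scaled distance calculation:
W^(1/3) = 73.5^(1/3) = 4.188859
Z = R / W^(1/3) = 96.3 / 4.188859
Z = 22.990 m/kg^(1/3)

22.990


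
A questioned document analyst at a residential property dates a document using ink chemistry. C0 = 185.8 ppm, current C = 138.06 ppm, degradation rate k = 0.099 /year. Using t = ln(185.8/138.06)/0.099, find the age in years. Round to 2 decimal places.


Document age estimation:
C0/C = 185.8 / 138.06 = 1.345792
ln(C0/C) = 0.296983
t = 0.296983 / 0.099 = 3.00 years

3.00


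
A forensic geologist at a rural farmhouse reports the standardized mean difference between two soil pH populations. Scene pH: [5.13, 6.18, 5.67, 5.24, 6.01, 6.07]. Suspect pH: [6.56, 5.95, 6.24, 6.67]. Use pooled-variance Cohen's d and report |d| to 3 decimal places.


Pooled-variance Cohen's d for soil pH comparison:
Scene mean = 34.3 / 6 = 5.716667
Suspect mean = 25.42 / 4 = 6.355
Scene sample variance s_s^2 = 0.199827
Suspect sample variance s_c^2 = 0.106167
Pooled variance = ((n_s-1)*s_s^2 + (n_c-1)*s_c^2) / (n_s + n_c - 2) = 0.164704
Pooled SD = sqrt(0.164704) = 0.405837
Mean difference = -0.638333
|d| = |-0.638333| / 0.405837 = 1.573

1.573


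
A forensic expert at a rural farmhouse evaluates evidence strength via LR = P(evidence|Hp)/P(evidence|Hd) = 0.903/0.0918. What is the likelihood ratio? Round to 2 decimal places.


Likelihood ratio calculation:
LR = P(E|Hp) / P(E|Hd)
LR = 0.903 / 0.0918
LR = 9.84

9.84


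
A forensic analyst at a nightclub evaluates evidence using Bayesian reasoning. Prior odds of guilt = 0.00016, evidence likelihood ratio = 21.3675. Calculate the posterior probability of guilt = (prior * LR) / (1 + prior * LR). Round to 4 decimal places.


Bayesian evidence evaluation:
Posterior odds = prior_odds * LR = 0.00016 * 21.3675 = 0.0034188
Posterior probability = posterior_odds / (1 + posterior_odds)
= 0.0034188 / (1 + 0.0034188)
= 0.0034188 / 1.0034188
= 0.0034

0.0034


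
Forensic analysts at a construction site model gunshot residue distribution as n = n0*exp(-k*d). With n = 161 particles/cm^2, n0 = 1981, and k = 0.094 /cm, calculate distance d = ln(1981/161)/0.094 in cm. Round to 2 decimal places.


GSR distance calculation:
n0/n = 1981 / 161 = 12.304348
ln(n0/n) = 2.509953
d = 2.509953 / 0.094 = 26.70 cm

26.70


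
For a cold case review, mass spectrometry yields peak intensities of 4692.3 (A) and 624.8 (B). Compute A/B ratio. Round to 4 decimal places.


Spectral peak ratio:
Peak A = 4692.3 counts
Peak B = 624.8 counts
Ratio = 4692.3 / 624.8 = 7.5101

7.5101
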